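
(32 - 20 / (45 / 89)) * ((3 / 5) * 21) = -476/5 = -95.20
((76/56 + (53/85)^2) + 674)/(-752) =-0.90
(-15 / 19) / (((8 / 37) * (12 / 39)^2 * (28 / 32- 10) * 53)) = 93795/1176176 = 0.08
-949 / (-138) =949/138 = 6.88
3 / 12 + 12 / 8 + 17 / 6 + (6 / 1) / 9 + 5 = 41/4 = 10.25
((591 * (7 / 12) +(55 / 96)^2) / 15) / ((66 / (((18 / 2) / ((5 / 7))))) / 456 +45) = 422972053/827577600 = 0.51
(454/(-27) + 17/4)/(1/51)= -23069/36 = -640.81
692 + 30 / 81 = 18694/27 = 692.37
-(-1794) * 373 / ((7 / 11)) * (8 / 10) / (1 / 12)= 353317536/35 = 10094786.74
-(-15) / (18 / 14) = 35/3 = 11.67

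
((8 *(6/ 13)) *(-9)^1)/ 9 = -48/13 = -3.69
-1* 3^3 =-27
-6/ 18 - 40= -121/3 = -40.33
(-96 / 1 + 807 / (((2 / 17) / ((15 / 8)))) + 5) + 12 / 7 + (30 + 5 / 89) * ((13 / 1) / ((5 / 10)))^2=329843655/9968 = 33090.25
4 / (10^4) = 1/2500 = 0.00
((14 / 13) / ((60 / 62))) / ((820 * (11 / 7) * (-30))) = -1519/52767000 = 0.00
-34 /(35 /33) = -1122/35 = -32.06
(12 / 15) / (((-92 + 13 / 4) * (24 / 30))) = -4/355 = -0.01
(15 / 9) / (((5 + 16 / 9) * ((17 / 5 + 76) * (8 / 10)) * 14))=375/1356152 = 0.00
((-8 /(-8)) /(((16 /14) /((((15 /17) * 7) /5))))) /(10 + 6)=147/2176 = 0.07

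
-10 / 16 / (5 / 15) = -15/8 = -1.88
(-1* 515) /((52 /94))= -24205/26 = -930.96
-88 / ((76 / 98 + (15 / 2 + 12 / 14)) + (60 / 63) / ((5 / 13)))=-25872/3413 = -7.58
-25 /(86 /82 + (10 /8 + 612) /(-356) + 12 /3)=-291920/38839 = -7.52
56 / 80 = 7/10 = 0.70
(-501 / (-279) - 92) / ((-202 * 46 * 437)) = 8389/377636172 = 0.00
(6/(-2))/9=-1/3 = -0.33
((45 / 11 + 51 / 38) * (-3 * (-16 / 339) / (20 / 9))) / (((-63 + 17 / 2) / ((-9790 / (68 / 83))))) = 301965786/3978391 = 75.90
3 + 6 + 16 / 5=61/5 = 12.20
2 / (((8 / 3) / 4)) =3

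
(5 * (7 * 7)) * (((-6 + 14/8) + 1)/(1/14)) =-22295/2 = -11147.50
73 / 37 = 1.97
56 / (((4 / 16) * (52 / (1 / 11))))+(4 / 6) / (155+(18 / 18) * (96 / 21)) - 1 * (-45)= 21753343/479193 = 45.40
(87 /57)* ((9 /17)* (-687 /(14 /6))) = -537921/2261 = -237.91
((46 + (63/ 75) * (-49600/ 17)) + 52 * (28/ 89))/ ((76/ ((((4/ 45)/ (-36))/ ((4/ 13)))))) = 7829783/31046760 = 0.25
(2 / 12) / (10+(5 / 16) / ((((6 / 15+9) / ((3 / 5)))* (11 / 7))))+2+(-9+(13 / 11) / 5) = -18441044/2733225 = -6.75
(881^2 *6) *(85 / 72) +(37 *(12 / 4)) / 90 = 329868499/60 = 5497808.32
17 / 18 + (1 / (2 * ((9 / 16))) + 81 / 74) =325/111 = 2.93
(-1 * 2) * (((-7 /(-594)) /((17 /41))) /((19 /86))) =-0.26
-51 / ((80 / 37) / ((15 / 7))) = -5661/112 = -50.54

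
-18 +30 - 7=5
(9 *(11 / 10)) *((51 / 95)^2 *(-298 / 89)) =-38367351/4016125 = -9.55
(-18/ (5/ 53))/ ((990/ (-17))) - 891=-244124/275 = -887.72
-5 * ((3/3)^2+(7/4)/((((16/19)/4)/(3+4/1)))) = -4735/16 = -295.94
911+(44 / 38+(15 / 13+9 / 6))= 451917/494 = 914.81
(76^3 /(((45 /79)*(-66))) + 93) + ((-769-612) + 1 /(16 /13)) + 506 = -295993847/23760 = -12457.65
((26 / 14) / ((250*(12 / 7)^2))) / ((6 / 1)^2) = 91/1296000 = 0.00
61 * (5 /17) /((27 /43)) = 28.57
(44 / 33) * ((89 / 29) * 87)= 356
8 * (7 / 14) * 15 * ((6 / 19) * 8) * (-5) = -14400/19 = -757.89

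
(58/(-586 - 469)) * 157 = -9106/1055 = -8.63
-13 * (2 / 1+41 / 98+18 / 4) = -4407/49 = -89.94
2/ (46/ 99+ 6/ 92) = 9108/2413 = 3.77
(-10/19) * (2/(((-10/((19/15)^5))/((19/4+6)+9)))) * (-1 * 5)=-33.89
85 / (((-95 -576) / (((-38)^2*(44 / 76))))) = -6460/61 = -105.90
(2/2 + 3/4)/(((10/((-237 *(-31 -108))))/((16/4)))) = 230601/10 = 23060.10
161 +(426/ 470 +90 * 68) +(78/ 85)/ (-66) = 6281.89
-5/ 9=-0.56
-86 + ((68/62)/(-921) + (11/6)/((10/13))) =-15915823/190340 = -83.62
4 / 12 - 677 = -2030/3 = -676.67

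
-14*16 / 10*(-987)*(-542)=-59914848/5 = -11982969.60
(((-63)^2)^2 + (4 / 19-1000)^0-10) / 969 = 5250984/323 = 16256.92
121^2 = 14641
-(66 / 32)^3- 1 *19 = -113761/4096 = -27.77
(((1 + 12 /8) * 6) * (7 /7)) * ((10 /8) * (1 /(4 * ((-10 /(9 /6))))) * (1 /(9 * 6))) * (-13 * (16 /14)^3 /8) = 0.03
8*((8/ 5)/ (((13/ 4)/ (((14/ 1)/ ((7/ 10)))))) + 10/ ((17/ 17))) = 2064/13 = 158.77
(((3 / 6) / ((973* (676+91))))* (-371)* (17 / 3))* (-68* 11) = 336974/319839 = 1.05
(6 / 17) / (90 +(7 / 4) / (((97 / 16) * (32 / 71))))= 4656/1195729 = 0.00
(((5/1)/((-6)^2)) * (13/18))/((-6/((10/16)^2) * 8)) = -1625/1990656 = 0.00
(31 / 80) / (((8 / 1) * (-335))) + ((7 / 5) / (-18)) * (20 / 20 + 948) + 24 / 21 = -981546593/13507200 = -72.67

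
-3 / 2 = -1.50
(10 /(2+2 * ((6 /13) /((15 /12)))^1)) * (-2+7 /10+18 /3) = 3055/178 = 17.16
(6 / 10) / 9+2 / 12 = 7/30 = 0.23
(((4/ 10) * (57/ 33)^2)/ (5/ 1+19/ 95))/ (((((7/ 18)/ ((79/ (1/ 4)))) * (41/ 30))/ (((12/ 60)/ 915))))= 4106736/137692555 = 0.03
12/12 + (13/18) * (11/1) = 161/18 = 8.94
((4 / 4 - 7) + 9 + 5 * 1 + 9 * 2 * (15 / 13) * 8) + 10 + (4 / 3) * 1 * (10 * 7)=277.49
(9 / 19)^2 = 81/361 = 0.22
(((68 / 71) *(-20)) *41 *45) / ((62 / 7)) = -8782200/2201 = -3990.10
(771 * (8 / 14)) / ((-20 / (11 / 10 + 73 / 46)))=-238239/4025 = -59.19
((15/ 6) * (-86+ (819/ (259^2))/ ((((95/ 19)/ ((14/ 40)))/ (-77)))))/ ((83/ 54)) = -318125043/2272540 = -139.99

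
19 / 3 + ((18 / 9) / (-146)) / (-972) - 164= -11187395/70956 = -157.67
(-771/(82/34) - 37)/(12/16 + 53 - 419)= 58496/59901 = 0.98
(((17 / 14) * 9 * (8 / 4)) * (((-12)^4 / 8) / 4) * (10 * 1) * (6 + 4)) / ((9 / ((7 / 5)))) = 220320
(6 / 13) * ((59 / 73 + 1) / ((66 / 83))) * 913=958.22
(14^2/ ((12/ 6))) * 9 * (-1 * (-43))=37926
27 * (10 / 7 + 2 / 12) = 603/14 = 43.07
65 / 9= 7.22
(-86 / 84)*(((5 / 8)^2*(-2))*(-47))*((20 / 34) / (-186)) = 252625/2124864 = 0.12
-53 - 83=-136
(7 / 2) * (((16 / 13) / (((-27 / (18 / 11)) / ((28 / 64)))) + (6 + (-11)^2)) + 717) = 1267217/429 = 2953.89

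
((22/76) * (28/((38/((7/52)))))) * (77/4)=41503/75088 = 0.55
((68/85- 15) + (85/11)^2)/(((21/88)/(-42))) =-440544/55 = -8009.89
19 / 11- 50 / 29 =1/319 = 0.00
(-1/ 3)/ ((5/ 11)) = -11/15 = -0.73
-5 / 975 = -1/195 = -0.01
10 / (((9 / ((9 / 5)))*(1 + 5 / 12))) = 1.41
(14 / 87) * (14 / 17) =196/1479 = 0.13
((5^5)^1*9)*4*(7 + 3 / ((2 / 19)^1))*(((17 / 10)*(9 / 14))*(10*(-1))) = -305521875/7 = -43645982.14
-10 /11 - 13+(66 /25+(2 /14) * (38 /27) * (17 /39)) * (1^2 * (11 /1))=32624881/2027025 = 16.09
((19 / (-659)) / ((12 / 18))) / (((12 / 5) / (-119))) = 2.14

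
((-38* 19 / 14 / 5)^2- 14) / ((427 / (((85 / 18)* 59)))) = 113510513/1883070 = 60.28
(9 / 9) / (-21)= -0.05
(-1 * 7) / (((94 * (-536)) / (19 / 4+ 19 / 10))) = 931/1007680 = 0.00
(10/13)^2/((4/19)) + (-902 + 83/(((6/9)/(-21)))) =-1187627/338 = -3513.69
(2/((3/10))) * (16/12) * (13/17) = 1040/153 = 6.80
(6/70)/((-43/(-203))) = 87/215 = 0.40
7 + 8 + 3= 18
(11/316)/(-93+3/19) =-209/557424 = 0.00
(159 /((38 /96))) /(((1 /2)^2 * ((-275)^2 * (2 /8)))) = 122112/1436875 = 0.08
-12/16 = -3/4 = -0.75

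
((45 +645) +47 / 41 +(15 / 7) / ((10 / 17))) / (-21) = -398809/12054 = -33.09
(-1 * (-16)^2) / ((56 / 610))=-2788.57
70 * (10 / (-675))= -28/27 = -1.04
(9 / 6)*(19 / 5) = 57/10 = 5.70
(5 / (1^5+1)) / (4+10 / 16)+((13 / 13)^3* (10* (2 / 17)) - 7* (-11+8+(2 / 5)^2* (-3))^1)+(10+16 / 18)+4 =5797699/141525 = 40.97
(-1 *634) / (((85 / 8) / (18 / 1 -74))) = 284032/85 = 3341.55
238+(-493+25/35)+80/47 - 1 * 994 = -410126/329 = -1246.58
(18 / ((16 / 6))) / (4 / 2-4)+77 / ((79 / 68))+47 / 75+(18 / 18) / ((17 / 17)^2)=3058729/47400 = 64.53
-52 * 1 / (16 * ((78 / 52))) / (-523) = 13/3138 = 0.00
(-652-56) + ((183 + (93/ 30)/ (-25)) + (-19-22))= -141531/250 = -566.12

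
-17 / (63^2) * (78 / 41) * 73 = -32266/54243 = -0.59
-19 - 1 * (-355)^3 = 44738856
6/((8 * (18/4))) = 0.17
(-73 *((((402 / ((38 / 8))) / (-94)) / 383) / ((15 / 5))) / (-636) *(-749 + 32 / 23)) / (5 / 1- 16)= -0.01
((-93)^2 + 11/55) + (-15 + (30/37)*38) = 1603027/185 = 8665.01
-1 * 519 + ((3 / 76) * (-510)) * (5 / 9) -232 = -762.18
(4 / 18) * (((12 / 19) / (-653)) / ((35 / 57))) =-8/22855 = 0.00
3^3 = 27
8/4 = 2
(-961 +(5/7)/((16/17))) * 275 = -29575425/112 = -264066.29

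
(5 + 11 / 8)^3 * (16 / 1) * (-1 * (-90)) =5969295/16 = 373080.94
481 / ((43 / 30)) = 14430/43 = 335.58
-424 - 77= -501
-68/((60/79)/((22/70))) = -14773/525 = -28.14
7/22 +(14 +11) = 557/22 = 25.32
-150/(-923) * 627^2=58969350/923 = 63888.79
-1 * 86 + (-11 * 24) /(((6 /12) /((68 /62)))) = -20618/31 = -665.10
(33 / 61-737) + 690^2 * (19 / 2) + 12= 275855758/61 = 4522225.54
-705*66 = -46530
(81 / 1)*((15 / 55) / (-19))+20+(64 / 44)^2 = 48171/2299 = 20.95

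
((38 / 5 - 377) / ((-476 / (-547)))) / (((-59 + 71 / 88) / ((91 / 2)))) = 144474187/435285 = 331.91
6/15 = 2/5 = 0.40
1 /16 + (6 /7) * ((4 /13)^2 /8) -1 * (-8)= 152799/18928 = 8.07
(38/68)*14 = 133/17 = 7.82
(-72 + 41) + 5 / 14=-429/14 = -30.64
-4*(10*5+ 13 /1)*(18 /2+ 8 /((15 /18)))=-23436/5 = -4687.20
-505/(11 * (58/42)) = -10605/319 = -33.24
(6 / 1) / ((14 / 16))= 48/7 = 6.86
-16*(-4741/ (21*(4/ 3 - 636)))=-4741/833 = -5.69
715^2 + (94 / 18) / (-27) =124227628/243 = 511224.81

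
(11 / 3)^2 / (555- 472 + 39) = 121/1098 = 0.11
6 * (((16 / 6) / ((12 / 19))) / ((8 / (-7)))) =-22.17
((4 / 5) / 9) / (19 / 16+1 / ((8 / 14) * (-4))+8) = 16/1575 = 0.01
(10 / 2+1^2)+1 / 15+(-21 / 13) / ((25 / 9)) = 5348/975 = 5.49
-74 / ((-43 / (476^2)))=16766624/43 = 389921.49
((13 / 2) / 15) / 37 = 13/1110 = 0.01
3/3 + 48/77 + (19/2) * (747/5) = 1094111/770 = 1420.92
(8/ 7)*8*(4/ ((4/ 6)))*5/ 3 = 640/7 = 91.43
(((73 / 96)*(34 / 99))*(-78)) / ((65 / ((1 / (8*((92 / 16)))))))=-1241/182160 = -0.01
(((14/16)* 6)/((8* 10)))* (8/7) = 3/40 = 0.08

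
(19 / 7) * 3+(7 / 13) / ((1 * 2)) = 1531/182 = 8.41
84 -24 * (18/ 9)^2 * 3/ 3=-12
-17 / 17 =-1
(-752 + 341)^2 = 168921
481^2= 231361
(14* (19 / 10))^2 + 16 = 18089/25 = 723.56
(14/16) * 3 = 21/8 = 2.62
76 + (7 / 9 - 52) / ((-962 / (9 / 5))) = 366021/4810 = 76.10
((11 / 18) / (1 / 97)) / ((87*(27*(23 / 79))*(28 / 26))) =1095809/13614804 = 0.08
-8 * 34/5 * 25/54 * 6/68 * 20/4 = -100/9 = -11.11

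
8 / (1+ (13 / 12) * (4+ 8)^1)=4/7 = 0.57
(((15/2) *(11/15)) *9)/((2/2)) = 49.50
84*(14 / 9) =392/3 = 130.67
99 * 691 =68409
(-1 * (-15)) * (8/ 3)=40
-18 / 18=-1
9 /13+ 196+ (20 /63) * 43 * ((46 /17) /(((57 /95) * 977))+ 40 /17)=549411521/2400489 = 228.87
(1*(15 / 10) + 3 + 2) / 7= 13/14 = 0.93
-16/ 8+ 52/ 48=-0.92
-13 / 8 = -1.62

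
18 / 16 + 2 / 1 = 25/8 = 3.12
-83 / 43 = -1.93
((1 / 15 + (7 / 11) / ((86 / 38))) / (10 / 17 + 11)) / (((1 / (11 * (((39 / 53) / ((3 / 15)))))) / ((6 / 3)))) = 1090856/448963 = 2.43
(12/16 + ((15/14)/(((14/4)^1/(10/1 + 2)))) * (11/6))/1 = 1467/196 = 7.48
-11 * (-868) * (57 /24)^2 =861707/16 = 53856.69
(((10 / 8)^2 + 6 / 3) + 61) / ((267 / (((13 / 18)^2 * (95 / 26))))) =1275755/2768256 = 0.46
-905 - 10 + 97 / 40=-36503/40 = -912.58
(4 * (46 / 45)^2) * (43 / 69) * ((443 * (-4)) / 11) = -28040128/66825 = -419.61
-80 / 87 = -0.92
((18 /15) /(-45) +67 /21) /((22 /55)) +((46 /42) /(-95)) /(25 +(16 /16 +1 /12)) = 1975483/249774 = 7.91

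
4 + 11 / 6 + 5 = 65/6 = 10.83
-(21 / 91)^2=-9/169 = -0.05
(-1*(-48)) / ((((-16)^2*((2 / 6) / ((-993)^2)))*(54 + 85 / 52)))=115367733/11572 = 9969.56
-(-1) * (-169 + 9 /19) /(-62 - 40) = 1601/969 = 1.65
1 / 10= 0.10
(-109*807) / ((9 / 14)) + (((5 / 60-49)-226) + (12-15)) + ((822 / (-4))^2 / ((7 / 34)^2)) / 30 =-103899.61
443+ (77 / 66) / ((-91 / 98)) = 17228/39 = 441.74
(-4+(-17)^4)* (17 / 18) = 78877.17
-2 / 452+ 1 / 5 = 221/1130 = 0.20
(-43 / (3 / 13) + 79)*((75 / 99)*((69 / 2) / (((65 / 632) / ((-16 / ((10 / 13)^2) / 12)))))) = 61462.32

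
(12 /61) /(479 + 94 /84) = 504/1230065 = 0.00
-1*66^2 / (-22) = 198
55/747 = 0.07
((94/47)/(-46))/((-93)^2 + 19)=-1/199364 = 0.00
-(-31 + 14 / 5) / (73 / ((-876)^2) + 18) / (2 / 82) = 60769872/946085 = 64.23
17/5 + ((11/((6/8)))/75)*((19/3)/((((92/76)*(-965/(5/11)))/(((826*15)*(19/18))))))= -1043713/359559 = -2.90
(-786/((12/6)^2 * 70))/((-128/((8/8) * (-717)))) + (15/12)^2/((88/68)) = -2861591/197120 = -14.52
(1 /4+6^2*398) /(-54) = -57313/216 = -265.34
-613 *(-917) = 562121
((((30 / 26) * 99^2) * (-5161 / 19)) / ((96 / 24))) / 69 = -19454985/1748 = -11129.85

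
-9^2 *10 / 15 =-54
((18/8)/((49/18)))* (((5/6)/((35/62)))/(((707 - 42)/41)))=34317/456190 = 0.08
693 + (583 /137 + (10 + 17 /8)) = 709.38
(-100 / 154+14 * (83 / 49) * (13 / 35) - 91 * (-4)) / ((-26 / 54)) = -27080136/35035 = -772.95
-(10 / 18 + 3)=-32/9 = -3.56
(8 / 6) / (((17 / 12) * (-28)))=-4/119 = -0.03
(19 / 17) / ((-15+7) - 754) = -19/12954 = 0.00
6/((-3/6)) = -12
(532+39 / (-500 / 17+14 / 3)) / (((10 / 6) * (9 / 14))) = 937153/1893 = 495.06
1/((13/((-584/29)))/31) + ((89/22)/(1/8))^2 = 45588888/45617 = 999.38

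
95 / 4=23.75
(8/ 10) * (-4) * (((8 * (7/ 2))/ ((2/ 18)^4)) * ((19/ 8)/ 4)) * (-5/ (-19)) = -91854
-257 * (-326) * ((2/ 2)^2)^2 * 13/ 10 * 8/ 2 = 2178332/5 = 435666.40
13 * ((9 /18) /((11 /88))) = 52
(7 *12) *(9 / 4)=189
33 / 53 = 0.62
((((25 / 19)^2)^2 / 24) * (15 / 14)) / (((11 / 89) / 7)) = 173828125/22936496 = 7.58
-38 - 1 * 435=-473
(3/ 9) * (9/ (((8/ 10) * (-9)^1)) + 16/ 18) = -13/108 = -0.12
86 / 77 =1.12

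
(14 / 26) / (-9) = -7/117 = -0.06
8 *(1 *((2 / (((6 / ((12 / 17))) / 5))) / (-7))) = -160/119 = -1.34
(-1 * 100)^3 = -1000000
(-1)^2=1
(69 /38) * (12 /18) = 23/19 = 1.21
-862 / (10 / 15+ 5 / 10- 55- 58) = 5172/671 = 7.71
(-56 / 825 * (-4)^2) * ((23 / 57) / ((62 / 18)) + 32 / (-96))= 342272/1457775 = 0.23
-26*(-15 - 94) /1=2834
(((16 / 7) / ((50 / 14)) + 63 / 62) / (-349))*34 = -43639/270475 = -0.16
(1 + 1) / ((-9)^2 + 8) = 2/89 = 0.02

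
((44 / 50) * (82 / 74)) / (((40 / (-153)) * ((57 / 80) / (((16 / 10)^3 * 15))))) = -141318144/439375 = -321.63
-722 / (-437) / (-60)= -19/690 = -0.03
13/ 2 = 6.50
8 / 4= 2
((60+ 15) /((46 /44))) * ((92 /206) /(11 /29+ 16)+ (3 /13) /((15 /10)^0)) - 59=-23691715/585143 = -40.49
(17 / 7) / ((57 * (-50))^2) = 17/56857500 = 0.00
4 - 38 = -34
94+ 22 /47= 4440/47 = 94.47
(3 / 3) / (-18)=-1/18 = -0.06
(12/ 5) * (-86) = -1032/5 = -206.40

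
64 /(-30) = -32/15 = -2.13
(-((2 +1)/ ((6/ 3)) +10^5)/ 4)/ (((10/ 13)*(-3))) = 2600039/240 = 10833.50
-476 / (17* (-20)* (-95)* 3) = -7/1425 = 0.00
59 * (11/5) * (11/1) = 7139/5 = 1427.80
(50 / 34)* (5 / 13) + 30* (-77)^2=39309395/221 = 177870.57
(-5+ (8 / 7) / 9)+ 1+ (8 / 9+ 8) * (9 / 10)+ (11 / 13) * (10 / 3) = 5690/819 = 6.95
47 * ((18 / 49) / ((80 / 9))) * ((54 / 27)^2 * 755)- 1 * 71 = 567899/98 = 5794.89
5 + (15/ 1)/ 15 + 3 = 9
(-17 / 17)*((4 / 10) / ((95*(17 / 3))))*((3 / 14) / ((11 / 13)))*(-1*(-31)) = -3627/621775 = -0.01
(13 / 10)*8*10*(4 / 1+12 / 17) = 8320/17 = 489.41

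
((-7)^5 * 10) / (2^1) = -84035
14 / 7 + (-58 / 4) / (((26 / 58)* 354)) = 17567/9204 = 1.91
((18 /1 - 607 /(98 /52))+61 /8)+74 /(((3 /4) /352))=40494631/1176 = 34434.21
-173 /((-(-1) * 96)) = -173/96 = -1.80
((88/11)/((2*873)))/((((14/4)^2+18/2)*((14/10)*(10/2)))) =16/519435 = 0.00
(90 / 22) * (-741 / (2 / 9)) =-13641.14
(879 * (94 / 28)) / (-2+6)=41313/56 = 737.73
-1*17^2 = -289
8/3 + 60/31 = 4.60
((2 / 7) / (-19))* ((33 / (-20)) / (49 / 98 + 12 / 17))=561/27265 = 0.02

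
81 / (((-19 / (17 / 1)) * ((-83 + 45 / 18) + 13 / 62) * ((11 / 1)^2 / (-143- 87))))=-9818010/5722211 = -1.72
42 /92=21/46 = 0.46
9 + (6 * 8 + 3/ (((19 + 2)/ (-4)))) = 395/7 = 56.43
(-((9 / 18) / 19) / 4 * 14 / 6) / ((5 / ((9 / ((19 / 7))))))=-147/14440 = -0.01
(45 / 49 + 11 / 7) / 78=61/1911 = 0.03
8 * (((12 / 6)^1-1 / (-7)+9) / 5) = 624/35 = 17.83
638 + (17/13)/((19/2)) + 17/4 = 634679/988 = 642.39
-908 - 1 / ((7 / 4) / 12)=-6404/7 = -914.86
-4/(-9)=4/9 = 0.44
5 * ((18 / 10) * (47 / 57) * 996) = 140436/19 = 7391.37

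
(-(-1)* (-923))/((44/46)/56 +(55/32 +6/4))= -4755296/16671 = -285.24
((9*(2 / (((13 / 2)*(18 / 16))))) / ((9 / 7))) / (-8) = -28/117 = -0.24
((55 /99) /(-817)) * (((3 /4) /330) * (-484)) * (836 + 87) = 10153/14706 = 0.69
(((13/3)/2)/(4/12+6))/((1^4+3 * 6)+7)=1/76 = 0.01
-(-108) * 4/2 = 216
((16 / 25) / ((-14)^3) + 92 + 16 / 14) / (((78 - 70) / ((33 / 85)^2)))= 434891061/247817500 = 1.75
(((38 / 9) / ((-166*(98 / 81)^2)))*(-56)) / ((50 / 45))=124659/142345 = 0.88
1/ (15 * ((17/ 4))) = 4/255 = 0.02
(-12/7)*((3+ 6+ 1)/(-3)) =40/7 = 5.71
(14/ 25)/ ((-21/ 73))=-146/75 = -1.95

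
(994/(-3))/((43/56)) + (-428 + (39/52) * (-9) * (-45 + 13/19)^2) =-657356639/46569 = -14115.76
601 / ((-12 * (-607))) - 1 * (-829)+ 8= 6097309/7284 = 837.08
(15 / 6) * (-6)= -15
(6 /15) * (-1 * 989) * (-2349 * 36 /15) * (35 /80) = 48786381/50 = 975727.62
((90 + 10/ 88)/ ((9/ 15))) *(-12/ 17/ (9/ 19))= -376675/1683 = -223.81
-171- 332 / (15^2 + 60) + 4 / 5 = -48839/285 = -171.36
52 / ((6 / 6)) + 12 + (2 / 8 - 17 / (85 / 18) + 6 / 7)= 8611/140 = 61.51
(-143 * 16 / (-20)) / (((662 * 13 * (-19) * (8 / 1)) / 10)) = -11/12578 = 0.00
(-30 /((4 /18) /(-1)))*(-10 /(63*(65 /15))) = -450/91 = -4.95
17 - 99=-82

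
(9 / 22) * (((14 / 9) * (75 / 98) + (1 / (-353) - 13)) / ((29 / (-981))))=257703795/1576498 = 163.47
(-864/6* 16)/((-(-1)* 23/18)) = -41472/23 = -1803.13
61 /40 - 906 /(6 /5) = -30139/40 = -753.48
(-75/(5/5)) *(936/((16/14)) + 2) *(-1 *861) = 53016075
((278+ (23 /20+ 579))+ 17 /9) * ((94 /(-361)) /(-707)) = 0.32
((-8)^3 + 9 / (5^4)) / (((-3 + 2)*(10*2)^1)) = 319991/12500 = 25.60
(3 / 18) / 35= 1/210 = 0.00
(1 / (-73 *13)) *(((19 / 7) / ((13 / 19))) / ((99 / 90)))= -3610/949949 = 0.00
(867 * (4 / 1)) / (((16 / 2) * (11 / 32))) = 13872/11 = 1261.09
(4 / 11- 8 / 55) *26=312/55 = 5.67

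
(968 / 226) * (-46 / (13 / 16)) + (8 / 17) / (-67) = -405750888/1673191 = -242.50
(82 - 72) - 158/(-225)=2408/225 = 10.70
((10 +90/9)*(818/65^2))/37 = 3272/31265 = 0.10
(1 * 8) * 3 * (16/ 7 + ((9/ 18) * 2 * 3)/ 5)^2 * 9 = 2203416/1225 = 1798.71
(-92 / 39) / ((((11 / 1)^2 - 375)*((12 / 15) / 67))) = 7705/9906 = 0.78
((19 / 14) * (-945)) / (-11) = 2565/22 = 116.59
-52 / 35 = -1.49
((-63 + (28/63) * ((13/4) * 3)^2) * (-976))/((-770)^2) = 5063/148225 = 0.03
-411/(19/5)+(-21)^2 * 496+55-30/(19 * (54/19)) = 218682.29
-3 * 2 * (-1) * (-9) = -54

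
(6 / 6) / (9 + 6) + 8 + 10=18.07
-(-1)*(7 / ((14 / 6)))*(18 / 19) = 54/19 = 2.84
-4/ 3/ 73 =-4/219 = -0.02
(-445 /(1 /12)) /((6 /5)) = -4450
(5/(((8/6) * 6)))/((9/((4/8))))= 5/144 = 0.03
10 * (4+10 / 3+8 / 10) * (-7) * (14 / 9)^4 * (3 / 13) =-65614528/85293 = -769.28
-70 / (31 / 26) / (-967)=0.06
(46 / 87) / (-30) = -23/1305 = -0.02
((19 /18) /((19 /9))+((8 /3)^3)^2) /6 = 525017/8748 = 60.02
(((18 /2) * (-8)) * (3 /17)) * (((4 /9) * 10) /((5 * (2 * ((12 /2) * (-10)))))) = 8/85 = 0.09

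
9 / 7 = 1.29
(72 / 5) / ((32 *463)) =9/9260 = 0.00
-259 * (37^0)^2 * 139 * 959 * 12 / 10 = -207149754/5 = -41429950.80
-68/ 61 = -1.11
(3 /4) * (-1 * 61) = -183/4 = -45.75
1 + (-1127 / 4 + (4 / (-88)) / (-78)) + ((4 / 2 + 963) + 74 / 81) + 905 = 36837743/23166 = 1590.16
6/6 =1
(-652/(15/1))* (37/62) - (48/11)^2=-2530862/56265 = -44.98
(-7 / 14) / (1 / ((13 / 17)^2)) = -169/578 = -0.29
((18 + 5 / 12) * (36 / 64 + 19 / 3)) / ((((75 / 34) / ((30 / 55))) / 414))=28602041/2200 = 13000.93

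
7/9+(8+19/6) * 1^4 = 215/18 = 11.94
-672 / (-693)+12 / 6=98/33 = 2.97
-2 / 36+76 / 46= 661/414 = 1.60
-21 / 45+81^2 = 98408/15 = 6560.53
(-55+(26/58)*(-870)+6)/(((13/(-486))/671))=143160534/13 = 11012348.77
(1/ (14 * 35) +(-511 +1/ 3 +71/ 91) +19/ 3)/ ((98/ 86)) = -413783023/936390 = -441.89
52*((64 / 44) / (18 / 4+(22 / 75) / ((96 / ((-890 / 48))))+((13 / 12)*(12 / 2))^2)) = 14376960/8875471 = 1.62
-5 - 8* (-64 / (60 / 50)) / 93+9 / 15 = 262/1395 = 0.19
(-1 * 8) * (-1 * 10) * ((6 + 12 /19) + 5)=930.53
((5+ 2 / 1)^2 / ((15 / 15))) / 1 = 49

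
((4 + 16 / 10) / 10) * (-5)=-14/5 = -2.80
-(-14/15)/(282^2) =7/596430 = 0.00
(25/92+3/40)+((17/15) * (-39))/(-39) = 817/552 = 1.48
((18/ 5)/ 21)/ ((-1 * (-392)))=3/6860 = 0.00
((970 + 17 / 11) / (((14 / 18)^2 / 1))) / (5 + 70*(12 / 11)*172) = 865647/7082215 = 0.12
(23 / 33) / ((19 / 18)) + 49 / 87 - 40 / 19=-16033/18183 = -0.88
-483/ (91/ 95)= -6555/13 = -504.23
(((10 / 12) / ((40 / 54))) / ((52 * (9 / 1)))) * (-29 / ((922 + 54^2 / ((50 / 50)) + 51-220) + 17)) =-29/1533376 = 0.00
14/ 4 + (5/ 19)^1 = 143/38 = 3.76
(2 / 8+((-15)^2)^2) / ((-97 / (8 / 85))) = -405002/8245 = -49.12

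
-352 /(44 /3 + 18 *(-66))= 3/10 = 0.30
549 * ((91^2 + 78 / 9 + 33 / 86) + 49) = 393719925/86 = 4578138.66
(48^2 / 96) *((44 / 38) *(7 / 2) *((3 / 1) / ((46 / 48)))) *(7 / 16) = 58212/437 = 133.21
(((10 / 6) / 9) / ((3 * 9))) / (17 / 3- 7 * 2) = -1/1215 = 0.00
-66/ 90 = -11/15 = -0.73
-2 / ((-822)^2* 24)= -1/8108208 = 0.00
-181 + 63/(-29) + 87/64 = -337445/1856 = -181.81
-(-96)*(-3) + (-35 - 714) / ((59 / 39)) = -46203/59 = -783.10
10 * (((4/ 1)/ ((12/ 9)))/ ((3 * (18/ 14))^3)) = 3430/6561 = 0.52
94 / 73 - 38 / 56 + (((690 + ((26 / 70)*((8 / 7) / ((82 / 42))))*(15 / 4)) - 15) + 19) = 58279349/83804 = 695.42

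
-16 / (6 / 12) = -32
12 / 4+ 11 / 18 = 65/18 = 3.61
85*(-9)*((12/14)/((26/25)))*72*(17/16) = -8778375/182 = -48232.83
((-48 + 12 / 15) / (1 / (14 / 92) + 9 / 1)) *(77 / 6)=-63602/1635 = -38.90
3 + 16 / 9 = 43/9 = 4.78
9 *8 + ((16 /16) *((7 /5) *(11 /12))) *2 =2237/30 = 74.57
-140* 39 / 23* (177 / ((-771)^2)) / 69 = -107380/104819763 = 0.00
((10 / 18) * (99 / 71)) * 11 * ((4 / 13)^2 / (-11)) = -880/11999 = -0.07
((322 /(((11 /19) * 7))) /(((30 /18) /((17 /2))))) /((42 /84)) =44574/55 = 810.44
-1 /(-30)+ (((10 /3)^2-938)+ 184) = -66857/90 = -742.86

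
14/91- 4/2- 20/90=-242/117 = -2.07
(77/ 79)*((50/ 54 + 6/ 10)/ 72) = 0.02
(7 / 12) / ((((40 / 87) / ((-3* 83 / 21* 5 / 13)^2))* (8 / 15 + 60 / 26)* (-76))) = -14983575/122606848 = -0.12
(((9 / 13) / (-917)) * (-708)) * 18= 114696/11921 = 9.62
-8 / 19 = -0.42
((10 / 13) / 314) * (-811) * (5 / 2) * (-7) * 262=18592175/2041 = 9109.35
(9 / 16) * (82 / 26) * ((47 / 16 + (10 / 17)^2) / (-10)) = -5602527/9617920 = -0.58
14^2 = 196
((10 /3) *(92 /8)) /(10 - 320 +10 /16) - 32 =-47704/1485 = -32.12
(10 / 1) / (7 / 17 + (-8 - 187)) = -85/1654 = -0.05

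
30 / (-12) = -5/2 = -2.50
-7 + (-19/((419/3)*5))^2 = -7.00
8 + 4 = 12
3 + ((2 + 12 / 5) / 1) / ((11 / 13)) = 41/5 = 8.20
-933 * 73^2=-4971957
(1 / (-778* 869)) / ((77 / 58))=-29/26029157 = 0.00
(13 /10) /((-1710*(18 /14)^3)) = -4459/12465900 = 0.00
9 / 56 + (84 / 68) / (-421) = 63237/400792 = 0.16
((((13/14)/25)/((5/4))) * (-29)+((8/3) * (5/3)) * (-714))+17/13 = -108274781/34125 = -3172.89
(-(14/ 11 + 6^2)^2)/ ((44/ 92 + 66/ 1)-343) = 193315/38478 = 5.02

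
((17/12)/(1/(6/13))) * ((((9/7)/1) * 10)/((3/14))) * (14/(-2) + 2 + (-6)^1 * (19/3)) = -21930/13 = -1686.92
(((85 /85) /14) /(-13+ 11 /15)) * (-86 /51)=215/21896 = 0.01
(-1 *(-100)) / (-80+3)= -100/77 = -1.30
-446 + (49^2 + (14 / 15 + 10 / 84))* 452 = 113954576/105 = 1085281.68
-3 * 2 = -6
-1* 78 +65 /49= -3757/49 = -76.67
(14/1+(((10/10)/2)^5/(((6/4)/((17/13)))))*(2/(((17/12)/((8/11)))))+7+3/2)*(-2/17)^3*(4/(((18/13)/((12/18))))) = -6064/85833 = -0.07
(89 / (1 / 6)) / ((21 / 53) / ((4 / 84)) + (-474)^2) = 9434/3969423 = 0.00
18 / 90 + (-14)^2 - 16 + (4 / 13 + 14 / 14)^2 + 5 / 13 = 154039/845 = 182.29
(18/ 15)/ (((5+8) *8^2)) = 3/2080 = 0.00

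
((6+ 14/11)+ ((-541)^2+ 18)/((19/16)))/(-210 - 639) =-51516544/177441 = -290.33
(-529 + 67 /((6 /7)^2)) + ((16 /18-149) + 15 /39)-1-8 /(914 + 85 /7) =-197732251/337116 = -586.54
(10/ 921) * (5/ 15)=10/2763 = 0.00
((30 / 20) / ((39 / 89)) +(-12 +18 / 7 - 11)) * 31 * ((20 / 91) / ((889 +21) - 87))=-959450/6815263 = -0.14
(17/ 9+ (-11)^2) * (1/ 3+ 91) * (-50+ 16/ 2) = -471401.78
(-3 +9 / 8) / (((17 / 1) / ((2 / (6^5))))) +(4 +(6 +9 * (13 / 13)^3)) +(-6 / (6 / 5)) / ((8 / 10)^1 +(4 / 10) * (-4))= 4450459/176256 = 25.25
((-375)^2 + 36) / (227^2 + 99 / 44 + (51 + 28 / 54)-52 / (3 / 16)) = 15191388/5540987 = 2.74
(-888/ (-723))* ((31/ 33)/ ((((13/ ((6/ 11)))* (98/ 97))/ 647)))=31.00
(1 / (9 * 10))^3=1/729000 = 0.00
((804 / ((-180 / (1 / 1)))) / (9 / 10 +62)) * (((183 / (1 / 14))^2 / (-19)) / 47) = 293185032/561697 = 521.96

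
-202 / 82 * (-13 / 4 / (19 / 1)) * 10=6565/1558 = 4.21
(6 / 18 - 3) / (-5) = 8/15 = 0.53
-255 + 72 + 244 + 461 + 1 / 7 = 3655/7 = 522.14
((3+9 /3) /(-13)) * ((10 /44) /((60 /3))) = -3/572 = -0.01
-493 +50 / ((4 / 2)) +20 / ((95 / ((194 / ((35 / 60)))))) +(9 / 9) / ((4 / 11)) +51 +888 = 289283/532 = 543.77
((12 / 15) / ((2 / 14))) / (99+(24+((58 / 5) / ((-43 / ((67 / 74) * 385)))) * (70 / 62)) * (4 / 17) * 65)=-1380988/285497005 = 0.00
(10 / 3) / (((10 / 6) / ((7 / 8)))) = 7/4 = 1.75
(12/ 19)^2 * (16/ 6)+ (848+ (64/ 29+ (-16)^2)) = 11592016/10469 = 1107.27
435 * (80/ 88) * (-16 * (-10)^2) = -6960000/11 = -632727.27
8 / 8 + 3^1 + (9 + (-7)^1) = 6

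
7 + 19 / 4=47/4 = 11.75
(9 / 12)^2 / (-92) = -9/1472 = -0.01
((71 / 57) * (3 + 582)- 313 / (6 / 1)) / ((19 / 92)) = 3547658/1083 = 3275.77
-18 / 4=-9/2 = -4.50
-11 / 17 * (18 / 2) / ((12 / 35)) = -1155/68 = -16.99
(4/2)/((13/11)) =22/13 = 1.69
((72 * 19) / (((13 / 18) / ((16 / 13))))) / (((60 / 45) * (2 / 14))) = 2068416/169 = 12239.15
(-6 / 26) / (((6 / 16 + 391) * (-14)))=12/284921 = 0.00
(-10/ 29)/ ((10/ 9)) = -9/29 = -0.31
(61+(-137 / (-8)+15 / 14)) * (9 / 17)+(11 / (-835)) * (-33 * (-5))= 6320229/158984 = 39.75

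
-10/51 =-0.20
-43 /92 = -0.47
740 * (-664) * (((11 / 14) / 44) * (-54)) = 3316680/7 = 473811.43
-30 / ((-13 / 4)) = 120/13 = 9.23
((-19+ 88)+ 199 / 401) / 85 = 27868/34085 = 0.82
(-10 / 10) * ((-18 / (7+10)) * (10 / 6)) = 30/17 = 1.76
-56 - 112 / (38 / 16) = -1960/19 = -103.16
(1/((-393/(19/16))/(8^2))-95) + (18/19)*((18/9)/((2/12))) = -625921/7467 = -83.82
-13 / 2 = -6.50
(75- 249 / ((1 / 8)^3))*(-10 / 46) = 637065/23 = 27698.48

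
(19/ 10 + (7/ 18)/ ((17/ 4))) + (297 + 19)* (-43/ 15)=-1382929/1530 = -903.88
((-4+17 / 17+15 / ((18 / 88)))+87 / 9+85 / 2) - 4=118.50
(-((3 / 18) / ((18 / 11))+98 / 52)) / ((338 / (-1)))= 2789/474552 = 0.01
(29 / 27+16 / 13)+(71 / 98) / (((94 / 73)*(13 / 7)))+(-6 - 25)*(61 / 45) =-91030759/2309580 = -39.41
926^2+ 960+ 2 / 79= 67816446/79 = 858436.03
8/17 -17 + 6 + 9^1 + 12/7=22/119 = 0.18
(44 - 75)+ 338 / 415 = -12527/415 = -30.19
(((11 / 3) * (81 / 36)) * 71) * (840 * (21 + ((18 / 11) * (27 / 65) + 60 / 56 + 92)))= 56461007.77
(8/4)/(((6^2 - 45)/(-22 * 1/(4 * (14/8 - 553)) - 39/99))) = 18626/218295 = 0.09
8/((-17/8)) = -64/17 = -3.76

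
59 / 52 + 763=39735/52 = 764.13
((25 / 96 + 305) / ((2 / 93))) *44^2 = 109923055/4 = 27480763.75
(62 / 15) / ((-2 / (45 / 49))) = -93/49 = -1.90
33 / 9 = 11/3 = 3.67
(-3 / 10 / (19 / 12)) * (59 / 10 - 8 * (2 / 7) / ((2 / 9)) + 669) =-418707/3325 = -125.93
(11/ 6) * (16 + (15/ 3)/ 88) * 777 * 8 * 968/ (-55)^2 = 1463868/25 = 58554.72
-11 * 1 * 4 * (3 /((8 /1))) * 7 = -231/2 = -115.50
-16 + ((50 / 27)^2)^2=-2253056/531441 = -4.24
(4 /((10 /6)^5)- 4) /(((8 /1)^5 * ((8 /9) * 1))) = -12969/102400000 = 0.00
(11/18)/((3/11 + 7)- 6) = 121/252 = 0.48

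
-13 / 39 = -1/3 = -0.33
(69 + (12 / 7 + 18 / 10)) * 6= 15228/35 = 435.09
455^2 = 207025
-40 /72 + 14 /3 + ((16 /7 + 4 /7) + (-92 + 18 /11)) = -83.40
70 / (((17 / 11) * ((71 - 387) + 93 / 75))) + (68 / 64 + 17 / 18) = 11962799/6421104 = 1.86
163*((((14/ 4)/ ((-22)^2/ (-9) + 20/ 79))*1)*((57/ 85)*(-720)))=416171763/80869 = 5146.25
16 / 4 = 4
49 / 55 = 0.89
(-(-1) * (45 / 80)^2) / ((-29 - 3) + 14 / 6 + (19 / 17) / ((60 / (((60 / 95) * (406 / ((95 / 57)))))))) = -103275/8747776 = -0.01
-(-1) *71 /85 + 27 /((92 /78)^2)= 3640931/179860 = 20.24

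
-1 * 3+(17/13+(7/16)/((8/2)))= -1317/832 = -1.58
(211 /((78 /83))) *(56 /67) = 187.66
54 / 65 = 0.83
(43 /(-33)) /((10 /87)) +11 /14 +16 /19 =-71018/7315 = -9.71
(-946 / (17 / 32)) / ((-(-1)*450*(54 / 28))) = -211904/103275 = -2.05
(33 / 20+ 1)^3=148877/8000 = 18.61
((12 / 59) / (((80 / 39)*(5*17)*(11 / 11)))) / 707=117/70912100 = 0.00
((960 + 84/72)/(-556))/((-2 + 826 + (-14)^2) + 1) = -5767/3406056 = 0.00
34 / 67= 0.51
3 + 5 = 8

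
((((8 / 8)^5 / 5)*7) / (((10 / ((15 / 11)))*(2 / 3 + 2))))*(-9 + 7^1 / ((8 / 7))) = -1449/7040 = -0.21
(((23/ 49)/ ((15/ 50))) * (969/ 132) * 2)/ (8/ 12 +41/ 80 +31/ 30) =2971600/286209 = 10.38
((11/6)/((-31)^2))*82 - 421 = -1213292/2883 = -420.84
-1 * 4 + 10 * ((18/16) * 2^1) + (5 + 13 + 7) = 87/2 = 43.50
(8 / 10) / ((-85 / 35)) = -28/85 = -0.33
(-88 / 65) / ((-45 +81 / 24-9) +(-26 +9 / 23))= 16192/911755 = 0.02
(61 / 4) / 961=61/3844 = 0.02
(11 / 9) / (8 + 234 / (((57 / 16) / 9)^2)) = 3971/4878216 = 0.00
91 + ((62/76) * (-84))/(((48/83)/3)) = -40201/152 = -264.48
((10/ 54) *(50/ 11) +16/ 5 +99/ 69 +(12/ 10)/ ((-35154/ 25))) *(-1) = -13527914/2470545 = -5.48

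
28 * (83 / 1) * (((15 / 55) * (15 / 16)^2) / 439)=392175/309056 = 1.27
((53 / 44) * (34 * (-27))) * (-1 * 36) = 437886/11 = 39807.82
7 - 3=4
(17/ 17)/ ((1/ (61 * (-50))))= -3050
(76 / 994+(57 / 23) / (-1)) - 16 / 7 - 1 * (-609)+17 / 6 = 41641703/68586 = 607.15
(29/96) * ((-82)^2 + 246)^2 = 352211525/24 = 14675480.21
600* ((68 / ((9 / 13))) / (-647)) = -176800/1941 = -91.09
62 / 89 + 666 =59336/89 = 666.70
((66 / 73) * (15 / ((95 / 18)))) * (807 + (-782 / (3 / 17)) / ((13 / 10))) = -6685.31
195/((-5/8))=-312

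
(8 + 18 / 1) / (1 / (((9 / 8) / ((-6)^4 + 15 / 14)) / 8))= 273/96848 = 0.00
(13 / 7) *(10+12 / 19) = 2626/133 = 19.74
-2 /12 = -1/6 = -0.17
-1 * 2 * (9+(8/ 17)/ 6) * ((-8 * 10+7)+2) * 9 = 197238/17 = 11602.24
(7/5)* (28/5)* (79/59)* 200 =123872/59 = 2099.53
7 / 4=1.75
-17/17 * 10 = -10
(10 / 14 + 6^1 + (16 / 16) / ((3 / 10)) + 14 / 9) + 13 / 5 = 4474/315 = 14.20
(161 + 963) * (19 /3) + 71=21569/3 = 7189.67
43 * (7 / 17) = 301/17 = 17.71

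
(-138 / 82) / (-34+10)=23/328 = 0.07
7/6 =1.17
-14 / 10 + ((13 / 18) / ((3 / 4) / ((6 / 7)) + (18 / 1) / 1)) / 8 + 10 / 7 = 0.03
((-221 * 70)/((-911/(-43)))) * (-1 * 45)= 29934450/911 = 32858.89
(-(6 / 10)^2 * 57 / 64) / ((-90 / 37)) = 2109/16000 = 0.13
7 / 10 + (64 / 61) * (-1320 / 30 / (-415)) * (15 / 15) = 41073/50630 = 0.81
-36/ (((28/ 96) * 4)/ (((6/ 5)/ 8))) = -162/35 = -4.63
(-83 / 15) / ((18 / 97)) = -8051/270 = -29.82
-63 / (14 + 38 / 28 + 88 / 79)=-69678/18217 = -3.82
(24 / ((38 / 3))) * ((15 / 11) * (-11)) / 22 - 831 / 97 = -9.86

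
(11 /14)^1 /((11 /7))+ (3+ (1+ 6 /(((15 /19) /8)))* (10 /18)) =227/6 = 37.83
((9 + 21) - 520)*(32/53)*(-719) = 11273920/53 = 212715.47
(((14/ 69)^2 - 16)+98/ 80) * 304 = -106624618/23805 = -4479.08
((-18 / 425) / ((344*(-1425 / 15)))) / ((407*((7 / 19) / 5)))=9/208261900 = 0.00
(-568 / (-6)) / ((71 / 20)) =80/3 = 26.67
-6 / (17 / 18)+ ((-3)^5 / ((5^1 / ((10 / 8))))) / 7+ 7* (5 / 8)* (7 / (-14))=-32785/1904 = -17.22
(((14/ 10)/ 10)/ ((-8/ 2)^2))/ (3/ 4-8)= -7/5800 = 0.00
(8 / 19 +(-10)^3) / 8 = -2374/19 = -124.95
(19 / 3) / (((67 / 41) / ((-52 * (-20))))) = 810160/201 = 4030.65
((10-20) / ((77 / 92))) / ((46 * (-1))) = 20/77 = 0.26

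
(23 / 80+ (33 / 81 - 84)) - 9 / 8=-182369/2160 = -84.43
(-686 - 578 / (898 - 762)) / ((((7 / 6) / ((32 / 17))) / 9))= -1192752/119 = -10023.13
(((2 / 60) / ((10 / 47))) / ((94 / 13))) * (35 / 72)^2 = 637/124416 = 0.01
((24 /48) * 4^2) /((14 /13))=7.43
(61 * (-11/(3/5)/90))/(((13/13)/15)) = -3355/18 = -186.39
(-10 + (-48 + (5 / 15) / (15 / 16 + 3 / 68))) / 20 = -23093/8010 = -2.88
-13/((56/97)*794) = -1261/44464 = -0.03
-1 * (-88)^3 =681472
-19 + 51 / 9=-13.33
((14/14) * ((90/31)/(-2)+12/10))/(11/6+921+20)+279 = 279.00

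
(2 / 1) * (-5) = -10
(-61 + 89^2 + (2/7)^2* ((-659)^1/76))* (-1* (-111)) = 812187111/931 = 872381.43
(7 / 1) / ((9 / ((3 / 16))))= 7/48 = 0.15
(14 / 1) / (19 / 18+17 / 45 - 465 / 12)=-840/2239 = -0.38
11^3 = 1331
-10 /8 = -1.25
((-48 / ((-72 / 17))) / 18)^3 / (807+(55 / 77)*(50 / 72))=137564/445030443 = 0.00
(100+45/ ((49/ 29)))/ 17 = 365/49 = 7.45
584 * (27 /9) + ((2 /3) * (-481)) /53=277606/159 = 1745.95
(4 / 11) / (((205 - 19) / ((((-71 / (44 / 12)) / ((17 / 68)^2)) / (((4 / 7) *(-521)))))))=3976/1954271 = 0.00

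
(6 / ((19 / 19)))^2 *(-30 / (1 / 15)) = -16200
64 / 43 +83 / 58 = 7281/2494 = 2.92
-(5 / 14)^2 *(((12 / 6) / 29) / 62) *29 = -25/6076 = 0.00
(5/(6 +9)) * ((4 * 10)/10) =4/3 = 1.33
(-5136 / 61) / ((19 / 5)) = -22.16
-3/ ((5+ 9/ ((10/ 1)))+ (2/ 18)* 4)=-270/571 = -0.47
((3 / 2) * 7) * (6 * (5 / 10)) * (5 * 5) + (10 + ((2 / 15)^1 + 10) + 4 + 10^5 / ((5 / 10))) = 6024349/30 = 200811.63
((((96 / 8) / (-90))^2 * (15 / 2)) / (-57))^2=4/731025 = 0.00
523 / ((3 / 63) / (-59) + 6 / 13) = 8423961/7421 = 1135.15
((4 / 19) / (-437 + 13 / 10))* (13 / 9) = -520/745047 = 0.00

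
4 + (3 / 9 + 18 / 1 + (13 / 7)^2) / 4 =2777/294 = 9.45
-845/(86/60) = -25350/43 = -589.53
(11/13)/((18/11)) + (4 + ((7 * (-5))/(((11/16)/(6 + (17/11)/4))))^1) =-9077663/28314 = -320.61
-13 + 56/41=-477/41 = -11.63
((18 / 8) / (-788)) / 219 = -3/230096 = 0.00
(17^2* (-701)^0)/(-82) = -289/82 = -3.52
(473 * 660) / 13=312180/13 = 24013.85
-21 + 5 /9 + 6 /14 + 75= 3464/63 = 54.98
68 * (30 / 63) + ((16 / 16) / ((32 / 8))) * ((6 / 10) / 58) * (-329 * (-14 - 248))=3109637/12180 = 255.31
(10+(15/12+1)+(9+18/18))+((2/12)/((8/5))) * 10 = 559/24 = 23.29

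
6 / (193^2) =6/37249 = 0.00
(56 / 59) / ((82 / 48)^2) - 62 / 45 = -1.05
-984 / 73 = -13.48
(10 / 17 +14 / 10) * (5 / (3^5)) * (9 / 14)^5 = 41067/9143008 = 0.00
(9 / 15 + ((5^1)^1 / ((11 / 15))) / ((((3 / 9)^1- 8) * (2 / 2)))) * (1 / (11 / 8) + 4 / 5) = -30744/69575 = -0.44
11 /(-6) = -11/6 = -1.83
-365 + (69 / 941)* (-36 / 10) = -1718567/4705 = -365.26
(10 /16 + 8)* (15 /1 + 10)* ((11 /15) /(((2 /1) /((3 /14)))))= 3795/224 = 16.94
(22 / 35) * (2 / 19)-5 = -3281/665 = -4.93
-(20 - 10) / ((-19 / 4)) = 40/19 = 2.11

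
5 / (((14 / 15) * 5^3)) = 3/70 = 0.04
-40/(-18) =20/9 = 2.22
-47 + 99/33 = -44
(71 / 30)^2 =5041/900 = 5.60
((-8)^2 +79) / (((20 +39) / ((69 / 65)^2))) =52371/19175 = 2.73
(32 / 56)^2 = 16/49 = 0.33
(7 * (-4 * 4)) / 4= -28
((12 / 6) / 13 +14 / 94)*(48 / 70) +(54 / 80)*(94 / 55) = 6404313/4704700 = 1.36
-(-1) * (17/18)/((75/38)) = 323/675 = 0.48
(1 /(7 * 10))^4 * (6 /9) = 1/36015000 = 0.00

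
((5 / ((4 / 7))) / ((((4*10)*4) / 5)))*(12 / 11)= 105/352 = 0.30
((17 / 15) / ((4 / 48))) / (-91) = -68/455 = -0.15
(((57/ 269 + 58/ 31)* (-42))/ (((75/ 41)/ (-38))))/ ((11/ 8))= 275529184/208475 = 1321.64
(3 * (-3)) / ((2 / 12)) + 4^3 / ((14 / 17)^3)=20782/343 = 60.59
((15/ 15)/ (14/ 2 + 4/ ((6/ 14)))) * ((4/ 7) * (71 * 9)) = 7668/343 = 22.36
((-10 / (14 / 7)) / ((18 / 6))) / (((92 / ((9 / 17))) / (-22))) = 165/782 = 0.21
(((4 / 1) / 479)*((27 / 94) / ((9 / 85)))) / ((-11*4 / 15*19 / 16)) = -30600/4705217 = -0.01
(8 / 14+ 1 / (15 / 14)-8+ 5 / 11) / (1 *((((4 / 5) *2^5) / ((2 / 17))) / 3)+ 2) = -0.08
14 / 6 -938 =-2807/3 = -935.67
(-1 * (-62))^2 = 3844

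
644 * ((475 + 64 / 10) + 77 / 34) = 26475806/85 = 311480.07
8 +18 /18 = 9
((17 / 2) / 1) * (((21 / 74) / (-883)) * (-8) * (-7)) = -4998/32671 = -0.15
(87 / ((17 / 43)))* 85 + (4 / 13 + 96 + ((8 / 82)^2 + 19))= 411280392/21853 = 18820.32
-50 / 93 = -0.54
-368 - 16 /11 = -4064/11 = -369.45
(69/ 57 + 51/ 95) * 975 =32370/19 = 1703.68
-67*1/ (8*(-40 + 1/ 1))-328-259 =-183077/312 = -586.79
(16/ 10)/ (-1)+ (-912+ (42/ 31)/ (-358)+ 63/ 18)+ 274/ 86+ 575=-791978957/2386070 = -331.92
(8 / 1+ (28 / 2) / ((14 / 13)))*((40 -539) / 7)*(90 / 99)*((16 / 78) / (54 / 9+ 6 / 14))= -55888/1287 = -43.43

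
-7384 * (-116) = 856544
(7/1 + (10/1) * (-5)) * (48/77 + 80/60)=-19436/231 = -84.14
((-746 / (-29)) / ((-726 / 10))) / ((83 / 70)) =-261100/873741 = -0.30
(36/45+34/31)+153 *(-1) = -23421/155 = -151.10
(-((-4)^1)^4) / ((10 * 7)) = -128/35 = -3.66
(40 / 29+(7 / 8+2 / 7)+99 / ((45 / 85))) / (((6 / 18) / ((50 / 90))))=1539065/4872 = 315.90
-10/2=-5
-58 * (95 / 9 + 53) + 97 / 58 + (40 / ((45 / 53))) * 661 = 14331977/522 = 27455.89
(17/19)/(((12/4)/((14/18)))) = 119/513 = 0.23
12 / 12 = 1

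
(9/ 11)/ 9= 1/11 = 0.09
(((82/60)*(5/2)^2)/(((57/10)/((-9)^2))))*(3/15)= 1845/76 = 24.28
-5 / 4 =-1.25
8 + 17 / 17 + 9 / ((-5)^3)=8.93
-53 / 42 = -1.26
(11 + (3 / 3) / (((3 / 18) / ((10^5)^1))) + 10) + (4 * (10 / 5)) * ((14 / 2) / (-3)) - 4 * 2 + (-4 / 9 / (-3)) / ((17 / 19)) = 275397475/459 = 599994.50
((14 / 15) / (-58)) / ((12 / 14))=-49/2610 = -0.02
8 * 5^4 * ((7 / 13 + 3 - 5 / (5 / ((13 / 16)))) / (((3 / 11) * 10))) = 259875/52 = 4997.60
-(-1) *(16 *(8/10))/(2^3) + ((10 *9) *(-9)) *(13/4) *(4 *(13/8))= -342193/20 = -17109.65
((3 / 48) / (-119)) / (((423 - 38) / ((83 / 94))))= -83/68905760 = 0.00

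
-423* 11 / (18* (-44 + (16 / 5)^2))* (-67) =-865975/1688 = -513.02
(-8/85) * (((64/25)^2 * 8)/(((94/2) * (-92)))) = 65536/57428125 = 0.00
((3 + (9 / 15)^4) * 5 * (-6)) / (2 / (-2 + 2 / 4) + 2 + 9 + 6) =-35208/5875 = -5.99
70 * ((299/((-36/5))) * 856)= -22395100/9 = -2488344.44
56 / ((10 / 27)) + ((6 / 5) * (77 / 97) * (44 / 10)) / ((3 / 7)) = 390376/2425 = 160.98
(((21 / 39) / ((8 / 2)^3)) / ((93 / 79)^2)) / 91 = 6241/93547584 = 0.00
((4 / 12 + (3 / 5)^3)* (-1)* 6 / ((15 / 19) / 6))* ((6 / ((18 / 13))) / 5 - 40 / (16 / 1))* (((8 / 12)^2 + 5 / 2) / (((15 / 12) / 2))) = 81317264/421875 = 192.75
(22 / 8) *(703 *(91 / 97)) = 703703/388 = 1813.67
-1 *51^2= -2601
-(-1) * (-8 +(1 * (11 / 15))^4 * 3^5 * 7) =302461/625 = 483.94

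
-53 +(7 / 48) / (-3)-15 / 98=-375391/7056 = -53.20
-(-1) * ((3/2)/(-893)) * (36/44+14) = -489/19646 = -0.02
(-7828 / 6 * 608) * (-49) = 116605888/3 = 38868629.33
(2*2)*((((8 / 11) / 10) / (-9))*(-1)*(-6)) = -32/165 = -0.19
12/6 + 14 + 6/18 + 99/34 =1963/102 = 19.25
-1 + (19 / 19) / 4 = -3/4 = -0.75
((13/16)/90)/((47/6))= 13/11280 = 0.00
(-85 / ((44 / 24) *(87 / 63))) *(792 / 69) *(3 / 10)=-77112/667 = -115.61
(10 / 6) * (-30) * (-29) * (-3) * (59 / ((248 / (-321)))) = 41192325/124 = 332196.17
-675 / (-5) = 135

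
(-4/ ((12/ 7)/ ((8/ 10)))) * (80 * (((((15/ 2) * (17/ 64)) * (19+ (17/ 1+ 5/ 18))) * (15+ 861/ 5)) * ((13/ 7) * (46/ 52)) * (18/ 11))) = -59745582/11 = -5431416.55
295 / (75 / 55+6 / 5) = 16225/141 = 115.07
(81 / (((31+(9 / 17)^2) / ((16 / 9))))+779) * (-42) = -18594912/565 = -32911.35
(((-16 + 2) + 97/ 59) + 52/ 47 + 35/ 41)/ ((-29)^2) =-1181940/95615813 = -0.01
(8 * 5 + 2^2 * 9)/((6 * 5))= 38/15 = 2.53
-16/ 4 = -4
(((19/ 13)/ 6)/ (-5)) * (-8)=76/195 = 0.39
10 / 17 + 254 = 4328/17 = 254.59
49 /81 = 0.60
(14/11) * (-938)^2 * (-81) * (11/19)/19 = -997743096/361 = -2763831.29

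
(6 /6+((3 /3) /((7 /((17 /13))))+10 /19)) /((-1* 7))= -2962/12103 = -0.24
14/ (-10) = -7/5 = -1.40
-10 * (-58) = 580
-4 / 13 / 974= -2/6331 = 0.00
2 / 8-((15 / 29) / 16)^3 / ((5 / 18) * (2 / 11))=24907511/99897344 = 0.25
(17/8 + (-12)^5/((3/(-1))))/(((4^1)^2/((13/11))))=8626397/1408 = 6126.70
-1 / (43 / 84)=-84/43 = -1.95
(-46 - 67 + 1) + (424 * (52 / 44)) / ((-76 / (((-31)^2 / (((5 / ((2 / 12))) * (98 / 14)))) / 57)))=-112.53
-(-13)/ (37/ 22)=286/37 = 7.73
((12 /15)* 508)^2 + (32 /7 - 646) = 28790918/175 = 164519.53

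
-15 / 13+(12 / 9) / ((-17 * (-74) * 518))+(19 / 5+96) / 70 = 86366753/317676450 = 0.27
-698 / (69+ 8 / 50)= -17450/1729 = -10.09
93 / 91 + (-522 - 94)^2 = 34530589/91 = 379457.02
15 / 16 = 0.94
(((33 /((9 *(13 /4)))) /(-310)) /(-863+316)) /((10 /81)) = 297/5511025 = 0.00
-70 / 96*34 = -595/24 = -24.79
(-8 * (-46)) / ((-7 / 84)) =-4416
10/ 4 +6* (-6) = -67/2 = -33.50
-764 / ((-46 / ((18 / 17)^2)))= 123768/6647 = 18.62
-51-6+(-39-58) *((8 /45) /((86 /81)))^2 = -2760537/46225 = -59.72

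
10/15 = 2/3 = 0.67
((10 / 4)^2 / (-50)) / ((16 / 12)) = -3/32 = -0.09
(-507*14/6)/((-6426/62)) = 5239/459 = 11.41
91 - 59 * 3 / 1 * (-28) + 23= 5070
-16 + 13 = -3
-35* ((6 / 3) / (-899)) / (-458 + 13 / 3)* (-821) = 0.14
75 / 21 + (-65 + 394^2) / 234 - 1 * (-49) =1172309/1638 = 715.70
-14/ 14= -1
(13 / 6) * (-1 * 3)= -13/2 = -6.50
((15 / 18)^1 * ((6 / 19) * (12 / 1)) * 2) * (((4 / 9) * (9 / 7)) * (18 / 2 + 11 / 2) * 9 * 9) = 4238.80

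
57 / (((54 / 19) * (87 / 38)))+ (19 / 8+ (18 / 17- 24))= -1257227/106488 = -11.81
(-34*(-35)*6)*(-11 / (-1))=78540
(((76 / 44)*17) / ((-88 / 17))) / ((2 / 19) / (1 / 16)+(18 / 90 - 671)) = 521645/61531888 = 0.01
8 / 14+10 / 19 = 146/133 = 1.10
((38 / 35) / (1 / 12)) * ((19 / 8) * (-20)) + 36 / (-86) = -186402/301 = -619.28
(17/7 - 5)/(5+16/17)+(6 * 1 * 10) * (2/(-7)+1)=29994/707 = 42.42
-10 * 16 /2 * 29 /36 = -580/9 = -64.44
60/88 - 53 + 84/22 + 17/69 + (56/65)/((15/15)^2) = -425107/8970 = -47.39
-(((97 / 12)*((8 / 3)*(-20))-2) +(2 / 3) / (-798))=518435/1197 = 433.11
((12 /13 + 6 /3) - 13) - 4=-183/13 = -14.08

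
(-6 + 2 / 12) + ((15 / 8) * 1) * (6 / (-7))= -625/84 = -7.44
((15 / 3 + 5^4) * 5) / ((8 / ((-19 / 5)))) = -5985/4 = -1496.25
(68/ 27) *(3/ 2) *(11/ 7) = 374/63 = 5.94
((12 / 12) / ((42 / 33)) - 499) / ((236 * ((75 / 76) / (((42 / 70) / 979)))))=-5301/4043270 = 0.00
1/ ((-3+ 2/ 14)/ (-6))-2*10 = -179/10 = -17.90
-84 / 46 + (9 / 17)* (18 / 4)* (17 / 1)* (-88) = -82014/23 = -3565.83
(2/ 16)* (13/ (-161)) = -13/1288 = -0.01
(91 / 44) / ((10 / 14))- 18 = -3323/220 = -15.10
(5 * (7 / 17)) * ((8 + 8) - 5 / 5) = 525/17 = 30.88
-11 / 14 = -0.79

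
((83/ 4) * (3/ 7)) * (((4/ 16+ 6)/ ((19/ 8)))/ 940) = 1245/50008 = 0.02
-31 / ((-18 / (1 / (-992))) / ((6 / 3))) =-1/288 = 0.00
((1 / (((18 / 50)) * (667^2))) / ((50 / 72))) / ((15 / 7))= 28/6673335 = 0.00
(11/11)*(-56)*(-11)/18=308/9 = 34.22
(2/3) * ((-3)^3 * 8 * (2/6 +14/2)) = -1056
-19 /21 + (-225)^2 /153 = 117802/357 = 329.98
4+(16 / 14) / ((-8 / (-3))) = 4.43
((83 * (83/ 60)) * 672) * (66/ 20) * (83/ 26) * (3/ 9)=88055198/325 = 270939.07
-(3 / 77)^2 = -9/5929 = 0.00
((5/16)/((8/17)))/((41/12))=255/1312 = 0.19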